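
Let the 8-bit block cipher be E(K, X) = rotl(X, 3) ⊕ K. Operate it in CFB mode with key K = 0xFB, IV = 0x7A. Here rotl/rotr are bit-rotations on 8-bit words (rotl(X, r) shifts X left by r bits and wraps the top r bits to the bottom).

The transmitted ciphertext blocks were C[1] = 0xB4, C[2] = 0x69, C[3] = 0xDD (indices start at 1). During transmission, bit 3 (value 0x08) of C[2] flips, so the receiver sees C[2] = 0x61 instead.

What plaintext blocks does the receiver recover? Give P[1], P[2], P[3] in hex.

P[1] = 0x9C, P[2] = 0x3F, P[3] = 0x2D

CFB decryption: P_i = C_i ⊕ E(K, C_{i−1}), with C_{0} = IV.
Only C[2] changed, to 0x61. In CFB, a change in C_i flips the same bit in P_i and garbles P_{i+1}. Decrypting the received ciphertext:
P[1]: E(K, 0x7A) = 0x28; 0xB4 ⊕ 0x28 = 0x9C.
P[2]: E(K, 0xB4) = 0x5E; 0x61 ⊕ 0x5E = 0x3F.
P[3]: E(K, 0x61) = 0xF0; 0xDD ⊕ 0xF0 = 0x2D.
Blocks that differ from the original plaintext: P[2], P[3].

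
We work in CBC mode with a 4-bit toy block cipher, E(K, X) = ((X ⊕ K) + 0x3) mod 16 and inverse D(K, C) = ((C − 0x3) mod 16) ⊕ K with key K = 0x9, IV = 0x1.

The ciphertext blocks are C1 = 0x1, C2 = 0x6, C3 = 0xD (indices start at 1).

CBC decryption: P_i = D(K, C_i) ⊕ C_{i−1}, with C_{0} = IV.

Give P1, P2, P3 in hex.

P1: D(K, 0x1) = 0x7; 0x7 ⊕ 0x1 = 0x6.
P2: D(K, 0x6) = 0xA; 0xA ⊕ 0x1 = 0xB.
P3: D(K, 0xD) = 0x3; 0x3 ⊕ 0x6 = 0x5.

P1 = 0x6, P2 = 0xB, P3 = 0x5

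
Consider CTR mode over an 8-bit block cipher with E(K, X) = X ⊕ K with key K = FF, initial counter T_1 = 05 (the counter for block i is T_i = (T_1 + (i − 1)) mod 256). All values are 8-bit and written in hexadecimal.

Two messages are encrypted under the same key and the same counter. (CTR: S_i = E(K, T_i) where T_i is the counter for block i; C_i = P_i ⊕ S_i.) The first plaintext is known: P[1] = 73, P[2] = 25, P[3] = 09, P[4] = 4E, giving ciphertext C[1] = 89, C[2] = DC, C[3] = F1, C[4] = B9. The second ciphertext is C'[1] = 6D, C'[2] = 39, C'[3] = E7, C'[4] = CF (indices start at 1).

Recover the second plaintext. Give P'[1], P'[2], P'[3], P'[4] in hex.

P'[1] = 97, P'[2] = C0, P'[3] = 1F, P'[4] = 38

In CTR with a reused counter, both messages share the same keystream S_i, so C_i ⊕ C'_i = P_i ⊕ P'_i and thus P'_i = P_i ⊕ C_i ⊕ C'_i.
P'[1]: 73 ⊕ 89 ⊕ 6D = 97.
P'[2]: 25 ⊕ DC ⊕ 39 = C0.
P'[3]: 09 ⊕ F1 ⊕ E7 = 1F.
P'[4]: 4E ⊕ B9 ⊕ CF = 38.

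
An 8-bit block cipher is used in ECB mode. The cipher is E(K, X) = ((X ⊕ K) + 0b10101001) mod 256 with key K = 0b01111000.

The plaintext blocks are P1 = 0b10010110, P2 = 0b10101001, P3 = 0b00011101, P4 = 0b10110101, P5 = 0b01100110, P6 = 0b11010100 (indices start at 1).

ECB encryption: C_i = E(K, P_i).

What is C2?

C2: E(K, 0b10101001) = 0b01111010.

C2 = 0b01111010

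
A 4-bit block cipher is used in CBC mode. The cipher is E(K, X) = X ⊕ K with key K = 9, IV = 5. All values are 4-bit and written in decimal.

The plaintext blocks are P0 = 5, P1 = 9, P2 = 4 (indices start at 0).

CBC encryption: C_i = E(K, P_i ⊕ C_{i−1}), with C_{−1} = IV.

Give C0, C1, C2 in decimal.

C0 = 9, C1 = 9, C2 = 4

C0: P0 ⊕ 5 = 0; E(K, 0) = 9.
C1: P1 ⊕ 9 = 0; E(K, 0) = 9.
C2: P2 ⊕ 9 = 13; E(K, 13) = 4.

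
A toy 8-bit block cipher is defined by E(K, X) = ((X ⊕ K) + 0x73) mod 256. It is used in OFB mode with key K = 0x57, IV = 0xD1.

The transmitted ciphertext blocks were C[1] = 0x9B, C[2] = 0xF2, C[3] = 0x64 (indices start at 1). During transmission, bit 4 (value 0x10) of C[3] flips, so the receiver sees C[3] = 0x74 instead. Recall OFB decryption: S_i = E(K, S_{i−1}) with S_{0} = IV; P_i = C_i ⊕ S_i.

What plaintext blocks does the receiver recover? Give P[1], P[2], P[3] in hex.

Only C[3] changed, to 0x74. In OFB, a change in C_i flips the same bit in P_i only; the keystream is unaffected. Decrypting the received ciphertext:
P[1]: S = E(K, 0xD1) = 0xF9; 0x9B ⊕ 0xF9 = 0x62.
P[2]: S = E(K, 0xF9) = 0x21; 0xF2 ⊕ 0x21 = 0xD3.
P[3]: S = E(K, 0x21) = 0xE9; 0x74 ⊕ 0xE9 = 0x9D.
Blocks that differ from the original plaintext: P[3].

P[1] = 0x62, P[2] = 0xD3, P[3] = 0x9D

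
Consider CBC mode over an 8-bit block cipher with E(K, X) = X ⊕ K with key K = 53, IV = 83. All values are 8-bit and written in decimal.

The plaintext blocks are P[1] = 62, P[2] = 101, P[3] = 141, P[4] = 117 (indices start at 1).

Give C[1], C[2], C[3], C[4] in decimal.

CBC encryption: C_i = E(K, P_i ⊕ C_{i−1}), with C_{0} = IV.
C[1]: P[1] ⊕ 83 = 109; E(K, 109) = 88.
C[2]: P[2] ⊕ 88 = 61; E(K, 61) = 8.
C[3]: P[3] ⊕ 8 = 133; E(K, 133) = 176.
C[4]: P[4] ⊕ 176 = 197; E(K, 197) = 240.

C[1] = 88, C[2] = 8, C[3] = 176, C[4] = 240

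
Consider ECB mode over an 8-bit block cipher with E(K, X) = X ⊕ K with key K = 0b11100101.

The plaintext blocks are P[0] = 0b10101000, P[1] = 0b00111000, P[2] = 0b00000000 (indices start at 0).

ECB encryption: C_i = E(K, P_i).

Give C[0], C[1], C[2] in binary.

C[0]: E(K, 0b10101000) = 0b01001101.
C[1]: E(K, 0b00111000) = 0b11011101.
C[2]: E(K, 0b00000000) = 0b11100101.

C[0] = 0b01001101, C[1] = 0b11011101, C[2] = 0b11100101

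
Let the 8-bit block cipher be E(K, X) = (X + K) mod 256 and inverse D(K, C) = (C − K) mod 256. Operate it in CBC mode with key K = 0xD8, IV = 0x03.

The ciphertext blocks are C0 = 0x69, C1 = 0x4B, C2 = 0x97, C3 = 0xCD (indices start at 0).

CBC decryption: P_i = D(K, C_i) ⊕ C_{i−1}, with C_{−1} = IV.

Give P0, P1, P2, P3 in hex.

P0: D(K, 0x69) = 0x91; 0x91 ⊕ 0x03 = 0x92.
P1: D(K, 0x4B) = 0x73; 0x73 ⊕ 0x69 = 0x1A.
P2: D(K, 0x97) = 0xBF; 0xBF ⊕ 0x4B = 0xF4.
P3: D(K, 0xCD) = 0xF5; 0xF5 ⊕ 0x97 = 0x62.

P0 = 0x92, P1 = 0x1A, P2 = 0xF4, P3 = 0x62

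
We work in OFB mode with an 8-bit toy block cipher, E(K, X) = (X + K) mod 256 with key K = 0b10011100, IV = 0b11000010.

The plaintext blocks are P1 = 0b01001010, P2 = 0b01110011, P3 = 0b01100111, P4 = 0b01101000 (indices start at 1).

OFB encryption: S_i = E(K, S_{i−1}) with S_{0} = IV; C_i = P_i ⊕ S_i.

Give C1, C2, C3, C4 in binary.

C1: S = E(K, 0b11000010) = 0b01011110; 0b01001010 ⊕ 0b01011110 = 0b00010100.
C2: S = E(K, 0b01011110) = 0b11111010; 0b01110011 ⊕ 0b11111010 = 0b10001001.
C3: S = E(K, 0b11111010) = 0b10010110; 0b01100111 ⊕ 0b10010110 = 0b11110001.
C4: S = E(K, 0b10010110) = 0b00110010; 0b01101000 ⊕ 0b00110010 = 0b01011010.

C1 = 0b00010100, C2 = 0b10001001, C3 = 0b11110001, C4 = 0b01011010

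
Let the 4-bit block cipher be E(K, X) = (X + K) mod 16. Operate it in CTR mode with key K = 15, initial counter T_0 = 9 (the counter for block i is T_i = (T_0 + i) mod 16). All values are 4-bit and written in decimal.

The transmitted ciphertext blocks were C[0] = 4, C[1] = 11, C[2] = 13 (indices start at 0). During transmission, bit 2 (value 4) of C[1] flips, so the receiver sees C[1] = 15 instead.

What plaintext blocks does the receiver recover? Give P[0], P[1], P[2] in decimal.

P[0] = 12, P[1] = 6, P[2] = 7

CTR decryption: S_i = E(K, T_i) where T_i is the counter for block i; P_i = C_i ⊕ S_i.
Only C[1] changed, to 15. In CTR, a change in C_i flips the same bit in P_i only; the keystream is unaffected. Decrypting the received ciphertext:
P[0]: T = 9, S = E(K, T) = 8; 4 ⊕ 8 = 12.
P[1]: T = 10, S = E(K, T) = 9; 15 ⊕ 9 = 6.
P[2]: T = 11, S = E(K, T) = 10; 13 ⊕ 10 = 7.
Blocks that differ from the original plaintext: P[1].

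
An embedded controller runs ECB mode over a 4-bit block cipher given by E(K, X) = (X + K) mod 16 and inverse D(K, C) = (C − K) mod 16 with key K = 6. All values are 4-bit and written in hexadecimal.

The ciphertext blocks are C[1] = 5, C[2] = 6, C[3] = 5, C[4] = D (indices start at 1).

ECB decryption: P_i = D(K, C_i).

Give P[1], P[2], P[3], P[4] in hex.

P[1]: D(K, 5) = F.
P[2]: D(K, 6) = 0.
P[3]: D(K, 5) = F.
P[4]: D(K, D) = 7.

P[1] = F, P[2] = 0, P[3] = F, P[4] = 7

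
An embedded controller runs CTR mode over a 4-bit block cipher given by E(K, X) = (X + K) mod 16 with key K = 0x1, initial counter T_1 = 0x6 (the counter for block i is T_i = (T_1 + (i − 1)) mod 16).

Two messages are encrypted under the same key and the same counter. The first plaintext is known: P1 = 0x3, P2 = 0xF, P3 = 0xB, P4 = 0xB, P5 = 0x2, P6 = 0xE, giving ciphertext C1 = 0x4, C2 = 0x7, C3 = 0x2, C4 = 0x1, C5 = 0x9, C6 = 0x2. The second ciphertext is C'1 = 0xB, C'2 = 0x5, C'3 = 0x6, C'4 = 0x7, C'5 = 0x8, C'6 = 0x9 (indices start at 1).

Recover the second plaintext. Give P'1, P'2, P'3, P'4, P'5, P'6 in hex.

P'1 = 0xC, P'2 = 0xD, P'3 = 0xF, P'4 = 0xD, P'5 = 0x3, P'6 = 0x5

In CTR with a reused counter, both messages share the same keystream S_i, so C_i ⊕ C'_i = P_i ⊕ P'_i and thus P'_i = P_i ⊕ C_i ⊕ C'_i.
P'1: 0x3 ⊕ 0x4 ⊕ 0xB = 0xC.
P'2: 0xF ⊕ 0x7 ⊕ 0x5 = 0xD.
P'3: 0xB ⊕ 0x2 ⊕ 0x6 = 0xF.
P'4: 0xB ⊕ 0x1 ⊕ 0x7 = 0xD.
P'5: 0x2 ⊕ 0x9 ⊕ 0x8 = 0x3.
P'6: 0xE ⊕ 0x2 ⊕ 0x9 = 0x5.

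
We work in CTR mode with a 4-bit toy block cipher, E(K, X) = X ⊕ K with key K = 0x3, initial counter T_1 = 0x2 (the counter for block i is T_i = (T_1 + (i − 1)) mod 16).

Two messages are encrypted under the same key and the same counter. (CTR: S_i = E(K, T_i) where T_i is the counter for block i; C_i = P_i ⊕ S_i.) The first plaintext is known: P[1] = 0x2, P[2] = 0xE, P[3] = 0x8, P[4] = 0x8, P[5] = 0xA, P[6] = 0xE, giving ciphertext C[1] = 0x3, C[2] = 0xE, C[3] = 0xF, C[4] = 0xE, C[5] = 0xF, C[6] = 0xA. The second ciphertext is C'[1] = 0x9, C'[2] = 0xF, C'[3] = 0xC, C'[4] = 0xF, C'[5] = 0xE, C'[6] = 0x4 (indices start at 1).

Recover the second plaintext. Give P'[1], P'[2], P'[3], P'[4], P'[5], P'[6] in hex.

P'[1] = 0x8, P'[2] = 0xF, P'[3] = 0xB, P'[4] = 0x9, P'[5] = 0xB, P'[6] = 0x0

In CTR with a reused counter, both messages share the same keystream S_i, so C_i ⊕ C'_i = P_i ⊕ P'_i and thus P'_i = P_i ⊕ C_i ⊕ C'_i.
P'[1]: 0x2 ⊕ 0x3 ⊕ 0x9 = 0x8.
P'[2]: 0xE ⊕ 0xE ⊕ 0xF = 0xF.
P'[3]: 0x8 ⊕ 0xF ⊕ 0xC = 0xB.
P'[4]: 0x8 ⊕ 0xE ⊕ 0xF = 0x9.
P'[5]: 0xA ⊕ 0xF ⊕ 0xE = 0xB.
P'[6]: 0xE ⊕ 0xA ⊕ 0x4 = 0x0.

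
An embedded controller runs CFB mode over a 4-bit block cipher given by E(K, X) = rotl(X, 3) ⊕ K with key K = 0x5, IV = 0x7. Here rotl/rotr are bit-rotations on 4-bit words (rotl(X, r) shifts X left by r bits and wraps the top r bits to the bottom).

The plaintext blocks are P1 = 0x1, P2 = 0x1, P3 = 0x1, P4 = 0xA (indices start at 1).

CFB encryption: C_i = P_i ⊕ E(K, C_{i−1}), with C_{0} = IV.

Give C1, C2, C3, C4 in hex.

C1 = 0xF, C2 = 0xB, C3 = 0x9, C4 = 0x3

C1: E(K, 0x7) = 0xE; 0x1 ⊕ 0xE = 0xF.
C2: E(K, 0xF) = 0xA; 0x1 ⊕ 0xA = 0xB.
C3: E(K, 0xB) = 0x8; 0x1 ⊕ 0x8 = 0x9.
C4: E(K, 0x9) = 0x9; 0xA ⊕ 0x9 = 0x3.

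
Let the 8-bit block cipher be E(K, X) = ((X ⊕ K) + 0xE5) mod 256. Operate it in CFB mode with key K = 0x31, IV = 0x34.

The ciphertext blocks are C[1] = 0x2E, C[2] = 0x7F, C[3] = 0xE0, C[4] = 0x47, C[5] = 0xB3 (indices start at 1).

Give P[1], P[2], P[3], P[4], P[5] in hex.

CFB decryption: P_i = C_i ⊕ E(K, C_{i−1}), with C_{0} = IV.
P[1]: E(K, 0x34) = 0xEA; 0x2E ⊕ 0xEA = 0xC4.
P[2]: E(K, 0x2E) = 0x04; 0x7F ⊕ 0x04 = 0x7B.
P[3]: E(K, 0x7F) = 0x33; 0xE0 ⊕ 0x33 = 0xD3.
P[4]: E(K, 0xE0) = 0xB6; 0x47 ⊕ 0xB6 = 0xF1.
P[5]: E(K, 0x47) = 0x5B; 0xB3 ⊕ 0x5B = 0xE8.

P[1] = 0xC4, P[2] = 0x7B, P[3] = 0xD3, P[4] = 0xF1, P[5] = 0xE8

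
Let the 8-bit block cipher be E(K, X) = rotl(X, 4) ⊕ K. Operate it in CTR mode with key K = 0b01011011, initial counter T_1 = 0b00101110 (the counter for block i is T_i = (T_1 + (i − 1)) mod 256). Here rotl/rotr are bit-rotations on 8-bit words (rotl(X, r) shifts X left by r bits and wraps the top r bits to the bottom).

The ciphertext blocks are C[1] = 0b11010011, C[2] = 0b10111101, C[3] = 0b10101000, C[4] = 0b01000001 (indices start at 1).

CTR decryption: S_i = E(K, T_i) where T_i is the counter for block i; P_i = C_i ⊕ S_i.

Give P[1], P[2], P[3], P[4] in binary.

P[1]: T = 0b00101110, S = E(K, T) = 0b10111001; 0b11010011 ⊕ 0b10111001 = 0b01101010.
P[2]: T = 0b00101111, S = E(K, T) = 0b10101001; 0b10111101 ⊕ 0b10101001 = 0b00010100.
P[3]: T = 0b00110000, S = E(K, T) = 0b01011000; 0b10101000 ⊕ 0b01011000 = 0b11110000.
P[4]: T = 0b00110001, S = E(K, T) = 0b01001000; 0b01000001 ⊕ 0b01001000 = 0b00001001.

P[1] = 0b01101010, P[2] = 0b00010100, P[3] = 0b11110000, P[4] = 0b00001001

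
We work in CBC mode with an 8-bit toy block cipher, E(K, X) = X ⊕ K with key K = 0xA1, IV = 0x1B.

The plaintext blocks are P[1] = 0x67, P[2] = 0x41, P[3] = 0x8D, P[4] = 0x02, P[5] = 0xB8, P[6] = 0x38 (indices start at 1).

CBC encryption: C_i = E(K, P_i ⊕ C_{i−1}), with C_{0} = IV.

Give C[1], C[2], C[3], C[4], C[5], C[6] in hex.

C[1] = 0xDD, C[2] = 0x3D, C[3] = 0x11, C[4] = 0xB2, C[5] = 0xAB, C[6] = 0x32

C[1]: P[1] ⊕ 0x1B = 0x7C; E(K, 0x7C) = 0xDD.
C[2]: P[2] ⊕ 0xDD = 0x9C; E(K, 0x9C) = 0x3D.
C[3]: P[3] ⊕ 0x3D = 0xB0; E(K, 0xB0) = 0x11.
C[4]: P[4] ⊕ 0x11 = 0x13; E(K, 0x13) = 0xB2.
C[5]: P[5] ⊕ 0xB2 = 0x0A; E(K, 0x0A) = 0xAB.
C[6]: P[6] ⊕ 0xAB = 0x93; E(K, 0x93) = 0x32.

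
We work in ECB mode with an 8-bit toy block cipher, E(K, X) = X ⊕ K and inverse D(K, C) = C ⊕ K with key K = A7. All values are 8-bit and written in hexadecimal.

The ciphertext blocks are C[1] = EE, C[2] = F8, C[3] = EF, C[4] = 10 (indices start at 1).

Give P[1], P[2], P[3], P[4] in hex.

ECB decryption: P_i = D(K, C_i).
P[1]: D(K, EE) = 49.
P[2]: D(K, F8) = 5F.
P[3]: D(K, EF) = 48.
P[4]: D(K, 10) = B7.

P[1] = 49, P[2] = 5F, P[3] = 48, P[4] = B7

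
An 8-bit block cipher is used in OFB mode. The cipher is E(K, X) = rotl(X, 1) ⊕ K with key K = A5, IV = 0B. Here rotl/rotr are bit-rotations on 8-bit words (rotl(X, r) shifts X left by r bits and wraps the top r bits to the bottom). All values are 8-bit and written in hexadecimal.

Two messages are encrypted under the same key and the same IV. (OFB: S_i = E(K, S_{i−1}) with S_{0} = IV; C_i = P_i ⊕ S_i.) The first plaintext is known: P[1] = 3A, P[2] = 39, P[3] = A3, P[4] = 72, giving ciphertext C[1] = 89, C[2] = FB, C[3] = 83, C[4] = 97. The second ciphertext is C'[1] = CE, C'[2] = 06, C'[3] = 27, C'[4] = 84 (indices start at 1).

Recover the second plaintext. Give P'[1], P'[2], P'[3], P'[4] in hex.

In OFB with a reused IV, both messages share the same keystream S_i, so C_i ⊕ C'_i = P_i ⊕ P'_i and thus P'_i = P_i ⊕ C_i ⊕ C'_i.
P'[1]: 3A ⊕ 89 ⊕ CE = 7D.
P'[2]: 39 ⊕ FB ⊕ 06 = C4.
P'[3]: A3 ⊕ 83 ⊕ 27 = 07.
P'[4]: 72 ⊕ 97 ⊕ 84 = 61.

P'[1] = 7D, P'[2] = C4, P'[3] = 07, P'[4] = 61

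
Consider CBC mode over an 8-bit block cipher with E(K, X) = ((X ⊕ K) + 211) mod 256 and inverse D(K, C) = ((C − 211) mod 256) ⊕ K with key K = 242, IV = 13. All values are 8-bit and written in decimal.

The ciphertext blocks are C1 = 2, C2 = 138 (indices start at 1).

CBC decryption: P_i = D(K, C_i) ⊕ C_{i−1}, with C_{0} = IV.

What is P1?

P1: D(K, 2) = 221; 221 ⊕ 13 = 208.

P1 = 208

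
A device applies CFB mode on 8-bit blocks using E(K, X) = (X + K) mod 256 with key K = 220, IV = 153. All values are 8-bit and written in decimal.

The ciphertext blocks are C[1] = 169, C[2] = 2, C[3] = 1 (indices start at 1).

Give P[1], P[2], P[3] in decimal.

P[1] = 220, P[2] = 135, P[3] = 223

CFB decryption: P_i = C_i ⊕ E(K, C_{i−1}), with C_{0} = IV.
P[1]: E(K, 153) = 117; 169 ⊕ 117 = 220.
P[2]: E(K, 169) = 133; 2 ⊕ 133 = 135.
P[3]: E(K, 2) = 222; 1 ⊕ 222 = 223.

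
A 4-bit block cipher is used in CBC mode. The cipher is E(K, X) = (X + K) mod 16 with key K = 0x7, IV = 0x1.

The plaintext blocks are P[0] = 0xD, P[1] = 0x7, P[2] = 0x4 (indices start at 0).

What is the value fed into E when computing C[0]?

CBC encryption: C_i = E(K, P_i ⊕ C_{i−1}), with C_{−1} = IV.
C[0]: P[0] ⊕ 0x1 = 0xC; E(K, 0xC) = 0x3.
So the input to E for block [0] is 0xC.

0xC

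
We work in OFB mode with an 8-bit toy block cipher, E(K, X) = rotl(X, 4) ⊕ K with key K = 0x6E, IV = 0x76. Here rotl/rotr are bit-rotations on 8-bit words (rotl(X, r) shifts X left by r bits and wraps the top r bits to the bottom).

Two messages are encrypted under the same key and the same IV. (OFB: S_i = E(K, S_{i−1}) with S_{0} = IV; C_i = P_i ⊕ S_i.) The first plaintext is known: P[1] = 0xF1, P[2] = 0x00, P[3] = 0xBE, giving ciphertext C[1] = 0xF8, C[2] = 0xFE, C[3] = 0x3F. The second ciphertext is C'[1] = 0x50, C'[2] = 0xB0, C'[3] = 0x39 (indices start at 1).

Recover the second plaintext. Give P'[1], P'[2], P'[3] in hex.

In OFB with a reused IV, both messages share the same keystream S_i, so C_i ⊕ C'_i = P_i ⊕ P'_i and thus P'_i = P_i ⊕ C_i ⊕ C'_i.
P'[1]: 0xF1 ⊕ 0xF8 ⊕ 0x50 = 0x59.
P'[2]: 0x00 ⊕ 0xFE ⊕ 0xB0 = 0x4E.
P'[3]: 0xBE ⊕ 0x3F ⊕ 0x39 = 0xB8.

P'[1] = 0x59, P'[2] = 0x4E, P'[3] = 0xB8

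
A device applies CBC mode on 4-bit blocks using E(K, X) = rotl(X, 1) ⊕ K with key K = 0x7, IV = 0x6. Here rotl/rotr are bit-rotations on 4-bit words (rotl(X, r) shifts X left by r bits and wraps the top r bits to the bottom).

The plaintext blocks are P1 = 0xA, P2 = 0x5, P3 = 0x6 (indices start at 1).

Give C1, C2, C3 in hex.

C1 = 0xE, C2 = 0x0, C3 = 0xB

CBC encryption: C_i = E(K, P_i ⊕ C_{i−1}), with C_{0} = IV.
C1: P1 ⊕ 0x6 = 0xC; E(K, 0xC) = 0xE.
C2: P2 ⊕ 0xE = 0xB; E(K, 0xB) = 0x0.
C3: P3 ⊕ 0x0 = 0x6; E(K, 0x6) = 0xB.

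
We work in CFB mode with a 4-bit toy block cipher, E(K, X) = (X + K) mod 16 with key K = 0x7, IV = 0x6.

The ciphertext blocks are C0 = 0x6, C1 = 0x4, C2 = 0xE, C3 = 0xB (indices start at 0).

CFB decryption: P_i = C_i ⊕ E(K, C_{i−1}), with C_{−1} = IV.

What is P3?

P3 = 0xE

P3: E(K, 0xE) = 0x5; 0xB ⊕ 0x5 = 0xE.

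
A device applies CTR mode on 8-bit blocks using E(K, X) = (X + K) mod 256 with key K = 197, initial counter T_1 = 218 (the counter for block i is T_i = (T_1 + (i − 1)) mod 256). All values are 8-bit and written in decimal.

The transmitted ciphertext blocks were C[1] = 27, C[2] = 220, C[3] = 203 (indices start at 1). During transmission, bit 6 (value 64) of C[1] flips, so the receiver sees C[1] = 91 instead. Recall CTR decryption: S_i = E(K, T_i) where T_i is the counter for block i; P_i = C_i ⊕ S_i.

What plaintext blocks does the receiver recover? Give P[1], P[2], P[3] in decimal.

P[1] = 196, P[2] = 124, P[3] = 106

Only C[1] changed, to 91. In CTR, a change in C_i flips the same bit in P_i only; the keystream is unaffected. Decrypting the received ciphertext:
P[1]: T = 218, S = E(K, T) = 159; 91 ⊕ 159 = 196.
P[2]: T = 219, S = E(K, T) = 160; 220 ⊕ 160 = 124.
P[3]: T = 220, S = E(K, T) = 161; 203 ⊕ 161 = 106.
Blocks that differ from the original plaintext: P[1].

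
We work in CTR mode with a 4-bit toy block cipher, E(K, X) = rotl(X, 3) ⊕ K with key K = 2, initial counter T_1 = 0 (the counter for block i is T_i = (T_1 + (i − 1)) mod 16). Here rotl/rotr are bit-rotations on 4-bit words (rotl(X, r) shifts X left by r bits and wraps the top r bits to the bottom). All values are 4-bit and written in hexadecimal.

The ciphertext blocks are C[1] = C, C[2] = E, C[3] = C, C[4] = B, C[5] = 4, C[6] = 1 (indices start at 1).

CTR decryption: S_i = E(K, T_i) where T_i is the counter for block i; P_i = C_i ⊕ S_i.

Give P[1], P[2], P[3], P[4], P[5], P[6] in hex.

P[1] = E, P[2] = 4, P[3] = F, P[4] = 0, P[5] = 4, P[6] = 9

P[1]: T = 0, S = E(K, T) = 2; C ⊕ 2 = E.
P[2]: T = 1, S = E(K, T) = A; E ⊕ A = 4.
P[3]: T = 2, S = E(K, T) = 3; C ⊕ 3 = F.
P[4]: T = 3, S = E(K, T) = B; B ⊕ B = 0.
P[5]: T = 4, S = E(K, T) = 0; 4 ⊕ 0 = 4.
P[6]: T = 5, S = E(K, T) = 8; 1 ⊕ 8 = 9.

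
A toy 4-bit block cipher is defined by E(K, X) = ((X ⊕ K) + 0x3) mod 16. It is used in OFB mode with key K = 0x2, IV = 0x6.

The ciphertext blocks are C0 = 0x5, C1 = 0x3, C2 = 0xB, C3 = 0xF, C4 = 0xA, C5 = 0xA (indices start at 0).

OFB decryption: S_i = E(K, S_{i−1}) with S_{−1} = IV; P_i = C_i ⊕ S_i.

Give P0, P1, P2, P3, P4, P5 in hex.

P0 = 0x2, P1 = 0xB, P2 = 0x6, P3 = 0xD, P4 = 0x9, P5 = 0xE

P0: S = E(K, 0x6) = 0x7; 0x5 ⊕ 0x7 = 0x2.
P1: S = E(K, 0x7) = 0x8; 0x3 ⊕ 0x8 = 0xB.
P2: S = E(K, 0x8) = 0xD; 0xB ⊕ 0xD = 0x6.
P3: S = E(K, 0xD) = 0x2; 0xF ⊕ 0x2 = 0xD.
P4: S = E(K, 0x2) = 0x3; 0xA ⊕ 0x3 = 0x9.
P5: S = E(K, 0x3) = 0x4; 0xA ⊕ 0x4 = 0xE.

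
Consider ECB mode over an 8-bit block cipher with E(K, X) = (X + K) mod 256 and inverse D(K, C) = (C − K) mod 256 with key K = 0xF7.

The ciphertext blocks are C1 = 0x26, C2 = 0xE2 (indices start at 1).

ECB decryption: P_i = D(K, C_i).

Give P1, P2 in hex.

P1 = 0x2F, P2 = 0xEB

P1: D(K, 0x26) = 0x2F.
P2: D(K, 0xE2) = 0xEB.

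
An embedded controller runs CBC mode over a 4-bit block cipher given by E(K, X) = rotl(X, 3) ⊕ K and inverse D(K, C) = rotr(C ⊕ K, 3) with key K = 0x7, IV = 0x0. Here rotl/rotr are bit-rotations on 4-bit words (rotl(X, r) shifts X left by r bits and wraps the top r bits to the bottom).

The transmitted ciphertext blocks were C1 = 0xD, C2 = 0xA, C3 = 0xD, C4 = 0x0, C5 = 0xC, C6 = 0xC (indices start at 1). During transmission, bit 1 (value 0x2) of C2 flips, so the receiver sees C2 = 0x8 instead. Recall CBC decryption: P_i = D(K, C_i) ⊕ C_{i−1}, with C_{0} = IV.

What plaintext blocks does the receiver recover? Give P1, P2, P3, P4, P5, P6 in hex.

P1 = 0x5, P2 = 0x2, P3 = 0xD, P4 = 0x3, P5 = 0x7, P6 = 0xB

Only C2 changed, to 0x8. In CBC, a change in C_i garbles P_i and flips the same bit in P_{i+1}. Decrypting the received ciphertext:
P1: D(K, 0xD) = 0x5; 0x5 ⊕ 0x0 = 0x5.
P2: D(K, 0x8) = 0xF; 0xF ⊕ 0xD = 0x2.
P3: D(K, 0xD) = 0x5; 0x5 ⊕ 0x8 = 0xD.
P4: D(K, 0x0) = 0xE; 0xE ⊕ 0xD = 0x3.
P5: D(K, 0xC) = 0x7; 0x7 ⊕ 0x0 = 0x7.
P6: D(K, 0xC) = 0x7; 0x7 ⊕ 0xC = 0xB.
Blocks that differ from the original plaintext: P2, P3.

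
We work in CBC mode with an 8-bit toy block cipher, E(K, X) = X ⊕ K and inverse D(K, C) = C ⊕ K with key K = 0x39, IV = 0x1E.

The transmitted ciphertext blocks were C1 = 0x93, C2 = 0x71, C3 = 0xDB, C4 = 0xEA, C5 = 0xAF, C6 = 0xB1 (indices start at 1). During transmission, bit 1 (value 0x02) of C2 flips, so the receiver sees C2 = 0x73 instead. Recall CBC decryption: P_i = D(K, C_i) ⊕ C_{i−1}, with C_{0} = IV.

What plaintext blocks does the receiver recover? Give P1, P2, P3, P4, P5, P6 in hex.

Only C2 changed, to 0x73. In CBC, a change in C_i garbles P_i and flips the same bit in P_{i+1}. Decrypting the received ciphertext:
P1: D(K, 0x93) = 0xAA; 0xAA ⊕ 0x1E = 0xB4.
P2: D(K, 0x73) = 0x4A; 0x4A ⊕ 0x93 = 0xD9.
P3: D(K, 0xDB) = 0xE2; 0xE2 ⊕ 0x73 = 0x91.
P4: D(K, 0xEA) = 0xD3; 0xD3 ⊕ 0xDB = 0x08.
P5: D(K, 0xAF) = 0x96; 0x96 ⊕ 0xEA = 0x7C.
P6: D(K, 0xB1) = 0x88; 0x88 ⊕ 0xAF = 0x27.
Blocks that differ from the original plaintext: P2, P3.

P1 = 0xB4, P2 = 0xD9, P3 = 0x91, P4 = 0x08, P5 = 0x7C, P6 = 0x27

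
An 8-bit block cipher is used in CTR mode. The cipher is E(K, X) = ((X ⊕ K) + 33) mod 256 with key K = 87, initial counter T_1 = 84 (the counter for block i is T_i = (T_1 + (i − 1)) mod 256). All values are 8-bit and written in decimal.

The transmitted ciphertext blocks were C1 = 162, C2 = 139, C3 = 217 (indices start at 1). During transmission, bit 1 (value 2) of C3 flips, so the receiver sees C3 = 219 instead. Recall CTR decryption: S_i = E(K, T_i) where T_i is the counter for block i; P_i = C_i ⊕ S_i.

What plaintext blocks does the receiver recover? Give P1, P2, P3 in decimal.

P1 = 134, P2 = 168, P3 = 249

Only C3 changed, to 219. In CTR, a change in C_i flips the same bit in P_i only; the keystream is unaffected. Decrypting the received ciphertext:
P1: T = 84, S = E(K, T) = 36; 162 ⊕ 36 = 134.
P2: T = 85, S = E(K, T) = 35; 139 ⊕ 35 = 168.
P3: T = 86, S = E(K, T) = 34; 219 ⊕ 34 = 249.
Blocks that differ from the original plaintext: P3.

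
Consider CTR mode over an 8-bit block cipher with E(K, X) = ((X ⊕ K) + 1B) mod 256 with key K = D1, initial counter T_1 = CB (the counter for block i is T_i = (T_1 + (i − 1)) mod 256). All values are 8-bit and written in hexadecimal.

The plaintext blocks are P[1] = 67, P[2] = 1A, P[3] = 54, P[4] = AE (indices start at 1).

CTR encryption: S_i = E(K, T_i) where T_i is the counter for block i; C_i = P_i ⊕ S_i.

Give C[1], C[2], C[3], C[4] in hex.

C[1]: T = CB, S = E(K, T) = 35; 67 ⊕ 35 = 52.
C[2]: T = CC, S = E(K, T) = 38; 1A ⊕ 38 = 22.
C[3]: T = CD, S = E(K, T) = 37; 54 ⊕ 37 = 63.
C[4]: T = CE, S = E(K, T) = 3A; AE ⊕ 3A = 94.

C[1] = 52, C[2] = 22, C[3] = 63, C[4] = 94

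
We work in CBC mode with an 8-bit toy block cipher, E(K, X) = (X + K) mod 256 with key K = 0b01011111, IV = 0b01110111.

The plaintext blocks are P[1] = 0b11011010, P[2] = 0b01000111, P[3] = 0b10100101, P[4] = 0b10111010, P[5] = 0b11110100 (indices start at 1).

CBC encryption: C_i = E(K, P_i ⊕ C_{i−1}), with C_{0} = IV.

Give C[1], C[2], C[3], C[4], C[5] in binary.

C[1]: P[1] ⊕ 0b01110111 = 0b10101101; E(K, 0b10101101) = 0b00001100.
C[2]: P[2] ⊕ 0b00001100 = 0b01001011; E(K, 0b01001011) = 0b10101010.
C[3]: P[3] ⊕ 0b10101010 = 0b00001111; E(K, 0b00001111) = 0b01101110.
C[4]: P[4] ⊕ 0b01101110 = 0b11010100; E(K, 0b11010100) = 0b00110011.
C[5]: P[5] ⊕ 0b00110011 = 0b11000111; E(K, 0b11000111) = 0b00100110.

C[1] = 0b00001100, C[2] = 0b10101010, C[3] = 0b01101110, C[4] = 0b00110011, C[5] = 0b00100110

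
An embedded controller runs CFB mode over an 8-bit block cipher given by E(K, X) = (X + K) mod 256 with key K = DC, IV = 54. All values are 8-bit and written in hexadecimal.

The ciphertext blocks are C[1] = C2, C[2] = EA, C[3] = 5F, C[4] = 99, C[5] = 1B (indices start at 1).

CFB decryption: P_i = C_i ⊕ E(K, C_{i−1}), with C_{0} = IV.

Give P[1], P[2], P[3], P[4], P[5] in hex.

P[1] = F2, P[2] = 74, P[3] = 99, P[4] = A2, P[5] = 6E

P[1]: E(K, 54) = 30; C2 ⊕ 30 = F2.
P[2]: E(K, C2) = 9E; EA ⊕ 9E = 74.
P[3]: E(K, EA) = C6; 5F ⊕ C6 = 99.
P[4]: E(K, 5F) = 3B; 99 ⊕ 3B = A2.
P[5]: E(K, 99) = 75; 1B ⊕ 75 = 6E.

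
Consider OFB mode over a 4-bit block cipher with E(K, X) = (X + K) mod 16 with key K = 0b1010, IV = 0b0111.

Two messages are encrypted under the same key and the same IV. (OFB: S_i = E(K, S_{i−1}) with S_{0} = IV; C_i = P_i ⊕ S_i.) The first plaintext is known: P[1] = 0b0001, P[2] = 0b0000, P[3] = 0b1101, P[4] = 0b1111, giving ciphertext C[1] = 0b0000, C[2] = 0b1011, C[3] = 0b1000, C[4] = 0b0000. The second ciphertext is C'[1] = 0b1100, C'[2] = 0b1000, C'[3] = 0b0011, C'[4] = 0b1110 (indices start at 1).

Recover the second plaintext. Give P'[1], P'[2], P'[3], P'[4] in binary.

P'[1] = 0b1101, P'[2] = 0b0011, P'[3] = 0b0110, P'[4] = 0b0001

In OFB with a reused IV, both messages share the same keystream S_i, so C_i ⊕ C'_i = P_i ⊕ P'_i and thus P'_i = P_i ⊕ C_i ⊕ C'_i.
P'[1]: 0b0001 ⊕ 0b0000 ⊕ 0b1100 = 0b1101.
P'[2]: 0b0000 ⊕ 0b1011 ⊕ 0b1000 = 0b0011.
P'[3]: 0b1101 ⊕ 0b1000 ⊕ 0b0011 = 0b0110.
P'[4]: 0b1111 ⊕ 0b0000 ⊕ 0b1110 = 0b0001.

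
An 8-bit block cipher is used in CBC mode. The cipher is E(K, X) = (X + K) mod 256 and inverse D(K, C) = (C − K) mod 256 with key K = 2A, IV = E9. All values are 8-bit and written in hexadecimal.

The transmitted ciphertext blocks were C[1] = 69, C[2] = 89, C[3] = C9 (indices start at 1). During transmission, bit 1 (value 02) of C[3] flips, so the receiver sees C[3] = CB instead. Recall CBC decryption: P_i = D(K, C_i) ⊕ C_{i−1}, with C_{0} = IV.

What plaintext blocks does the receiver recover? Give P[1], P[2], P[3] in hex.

Only C[3] changed, to CB. In CBC, a change in C_i garbles P_i and flips the same bit in P_{i+1}. Decrypting the received ciphertext:
P[1]: D(K, 69) = 3F; 3F ⊕ E9 = D6.
P[2]: D(K, 89) = 5F; 5F ⊕ 69 = 36.
P[3]: D(K, CB) = A1; A1 ⊕ 89 = 28.
Blocks that differ from the original plaintext: P[3].

P[1] = D6, P[2] = 36, P[3] = 28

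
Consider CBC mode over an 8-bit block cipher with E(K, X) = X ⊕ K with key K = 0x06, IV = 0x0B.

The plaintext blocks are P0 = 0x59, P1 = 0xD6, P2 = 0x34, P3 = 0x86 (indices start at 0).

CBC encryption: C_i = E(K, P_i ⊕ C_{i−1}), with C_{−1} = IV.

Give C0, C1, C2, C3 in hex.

C0: P0 ⊕ 0x0B = 0x52; E(K, 0x52) = 0x54.
C1: P1 ⊕ 0x54 = 0x82; E(K, 0x82) = 0x84.
C2: P2 ⊕ 0x84 = 0xB0; E(K, 0xB0) = 0xB6.
C3: P3 ⊕ 0xB6 = 0x30; E(K, 0x30) = 0x36.

C0 = 0x54, C1 = 0x84, C2 = 0xB6, C3 = 0x36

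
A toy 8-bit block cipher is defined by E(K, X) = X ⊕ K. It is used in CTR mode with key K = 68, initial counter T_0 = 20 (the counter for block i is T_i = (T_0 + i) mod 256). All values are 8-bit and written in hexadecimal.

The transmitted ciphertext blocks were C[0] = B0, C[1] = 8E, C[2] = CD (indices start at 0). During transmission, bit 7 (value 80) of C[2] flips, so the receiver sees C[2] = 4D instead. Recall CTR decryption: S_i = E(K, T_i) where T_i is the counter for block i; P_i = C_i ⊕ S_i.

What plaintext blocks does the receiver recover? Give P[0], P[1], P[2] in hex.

Only C[2] changed, to 4D. In CTR, a change in C_i flips the same bit in P_i only; the keystream is unaffected. Decrypting the received ciphertext:
P[0]: T = 20, S = E(K, T) = 48; B0 ⊕ 48 = F8.
P[1]: T = 21, S = E(K, T) = 49; 8E ⊕ 49 = C7.
P[2]: T = 22, S = E(K, T) = 4A; 4D ⊕ 4A = 07.
Blocks that differ from the original plaintext: P[2].

P[0] = F8, P[1] = C7, P[2] = 07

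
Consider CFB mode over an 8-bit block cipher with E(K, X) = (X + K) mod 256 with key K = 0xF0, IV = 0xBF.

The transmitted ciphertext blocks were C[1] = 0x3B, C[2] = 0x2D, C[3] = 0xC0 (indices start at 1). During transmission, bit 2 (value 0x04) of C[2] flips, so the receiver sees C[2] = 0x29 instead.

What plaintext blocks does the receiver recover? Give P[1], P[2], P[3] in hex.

P[1] = 0x94, P[2] = 0x02, P[3] = 0xD9

CFB decryption: P_i = C_i ⊕ E(K, C_{i−1}), with C_{0} = IV.
Only C[2] changed, to 0x29. In CFB, a change in C_i flips the same bit in P_i and garbles P_{i+1}. Decrypting the received ciphertext:
P[1]: E(K, 0xBF) = 0xAF; 0x3B ⊕ 0xAF = 0x94.
P[2]: E(K, 0x3B) = 0x2B; 0x29 ⊕ 0x2B = 0x02.
P[3]: E(K, 0x29) = 0x19; 0xC0 ⊕ 0x19 = 0xD9.
Blocks that differ from the original plaintext: P[2], P[3].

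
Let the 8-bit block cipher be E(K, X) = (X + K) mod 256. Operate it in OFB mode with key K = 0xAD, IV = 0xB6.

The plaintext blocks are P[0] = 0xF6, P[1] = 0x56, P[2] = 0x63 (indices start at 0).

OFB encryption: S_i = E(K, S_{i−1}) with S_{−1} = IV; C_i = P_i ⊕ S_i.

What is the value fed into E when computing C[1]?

0x63

C[0]: S = E(K, 0xB6) = 0x63; 0xF6 ⊕ 0x63 = 0x95.
C[1]: S = E(K, 0x63) = 0x10; 0x56 ⊕ 0x10 = 0x46.
So the input to E for block [1] is 0x63.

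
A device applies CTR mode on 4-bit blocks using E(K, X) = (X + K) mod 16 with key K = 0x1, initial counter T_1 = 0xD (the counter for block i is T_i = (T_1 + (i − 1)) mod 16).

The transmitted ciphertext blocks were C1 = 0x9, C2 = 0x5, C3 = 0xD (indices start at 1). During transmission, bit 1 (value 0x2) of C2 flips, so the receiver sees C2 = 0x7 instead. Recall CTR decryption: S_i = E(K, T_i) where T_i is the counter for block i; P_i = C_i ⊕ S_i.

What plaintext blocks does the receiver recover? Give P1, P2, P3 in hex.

P1 = 0x7, P2 = 0x8, P3 = 0xD

Only C2 changed, to 0x7. In CTR, a change in C_i flips the same bit in P_i only; the keystream is unaffected. Decrypting the received ciphertext:
P1: T = 0xD, S = E(K, T) = 0xE; 0x9 ⊕ 0xE = 0x7.
P2: T = 0xE, S = E(K, T) = 0xF; 0x7 ⊕ 0xF = 0x8.
P3: T = 0xF, S = E(K, T) = 0x0; 0xD ⊕ 0x0 = 0xD.
Blocks that differ from the original plaintext: P2.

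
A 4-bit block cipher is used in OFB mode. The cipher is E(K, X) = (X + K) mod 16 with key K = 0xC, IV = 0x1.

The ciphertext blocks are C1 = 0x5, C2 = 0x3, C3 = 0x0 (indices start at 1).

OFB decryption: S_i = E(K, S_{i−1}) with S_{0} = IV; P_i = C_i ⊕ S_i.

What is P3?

P3 = 0x5

P1: S = E(K, 0x1) = 0xD; 0x5 ⊕ 0xD = 0x8.
P2: S = E(K, 0xD) = 0x9; 0x3 ⊕ 0x9 = 0xA.
P3: S = E(K, 0x9) = 0x5; 0x0 ⊕ 0x5 = 0x5.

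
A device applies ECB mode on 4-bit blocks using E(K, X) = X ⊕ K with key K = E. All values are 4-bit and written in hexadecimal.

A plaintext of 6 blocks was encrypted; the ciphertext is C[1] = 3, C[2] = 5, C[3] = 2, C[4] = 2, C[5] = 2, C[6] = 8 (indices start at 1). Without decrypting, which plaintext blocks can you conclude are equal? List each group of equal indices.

ECB encrypts each block independently with the same key, so equal ciphertext blocks imply equal plaintext blocks.
C[3] = C[4] = C[5] = 2, so P[3] = P[4] = P[5].

P[3] = P[4] = P[5]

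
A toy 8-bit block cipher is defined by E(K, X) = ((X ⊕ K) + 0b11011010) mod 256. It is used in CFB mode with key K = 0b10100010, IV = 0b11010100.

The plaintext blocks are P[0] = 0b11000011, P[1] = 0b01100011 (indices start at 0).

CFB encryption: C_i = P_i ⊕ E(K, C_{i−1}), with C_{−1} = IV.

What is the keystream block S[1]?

C[0]: E(K, 0b11010100) = 0b01010000; 0b11000011 ⊕ 0b01010000 = 0b10010011.
C[1]: E(K, 0b10010011) = 0b00001011; 0b01100011 ⊕ 0b00001011 = 0b01101000.
So S[1] = 0b00001011.

0b00001011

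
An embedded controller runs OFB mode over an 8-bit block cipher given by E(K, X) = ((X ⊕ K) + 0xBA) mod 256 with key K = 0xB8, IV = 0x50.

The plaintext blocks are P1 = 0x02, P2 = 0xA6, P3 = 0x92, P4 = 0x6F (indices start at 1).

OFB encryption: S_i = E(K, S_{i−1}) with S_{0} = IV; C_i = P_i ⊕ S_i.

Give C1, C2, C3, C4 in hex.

C1 = 0xA0, C2 = 0x72, C3 = 0xB4, C4 = 0x37

C1: S = E(K, 0x50) = 0xA2; 0x02 ⊕ 0xA2 = 0xA0.
C2: S = E(K, 0xA2) = 0xD4; 0xA6 ⊕ 0xD4 = 0x72.
C3: S = E(K, 0xD4) = 0x26; 0x92 ⊕ 0x26 = 0xB4.
C4: S = E(K, 0x26) = 0x58; 0x6F ⊕ 0x58 = 0x37.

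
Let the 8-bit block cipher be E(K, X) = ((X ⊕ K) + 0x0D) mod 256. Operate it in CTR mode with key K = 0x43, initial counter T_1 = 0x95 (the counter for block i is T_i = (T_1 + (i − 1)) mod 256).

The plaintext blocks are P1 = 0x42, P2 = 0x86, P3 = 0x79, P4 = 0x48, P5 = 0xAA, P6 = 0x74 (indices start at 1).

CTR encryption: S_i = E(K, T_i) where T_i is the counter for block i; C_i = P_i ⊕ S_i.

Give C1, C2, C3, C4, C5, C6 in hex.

C1: T = 0x95, S = E(K, T) = 0xE3; 0x42 ⊕ 0xE3 = 0xA1.
C2: T = 0x96, S = E(K, T) = 0xE2; 0x86 ⊕ 0xE2 = 0x64.
C3: T = 0x97, S = E(K, T) = 0xE1; 0x79 ⊕ 0xE1 = 0x98.
C4: T = 0x98, S = E(K, T) = 0xE8; 0x48 ⊕ 0xE8 = 0xA0.
C5: T = 0x99, S = E(K, T) = 0xE7; 0xAA ⊕ 0xE7 = 0x4D.
C6: T = 0x9A, S = E(K, T) = 0xE6; 0x74 ⊕ 0xE6 = 0x92.

C1 = 0xA1, C2 = 0x64, C3 = 0x98, C4 = 0xA0, C5 = 0x4D, C6 = 0x92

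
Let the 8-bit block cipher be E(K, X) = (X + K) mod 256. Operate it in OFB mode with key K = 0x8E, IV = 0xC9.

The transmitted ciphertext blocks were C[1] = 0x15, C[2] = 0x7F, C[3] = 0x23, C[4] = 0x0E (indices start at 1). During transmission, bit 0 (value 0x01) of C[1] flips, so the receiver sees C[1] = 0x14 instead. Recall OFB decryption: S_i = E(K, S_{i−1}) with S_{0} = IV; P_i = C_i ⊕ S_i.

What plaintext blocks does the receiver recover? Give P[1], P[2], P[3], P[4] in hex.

Only C[1] changed, to 0x14. In OFB, a change in C_i flips the same bit in P_i only; the keystream is unaffected. Decrypting the received ciphertext:
P[1]: S = E(K, 0xC9) = 0x57; 0x14 ⊕ 0x57 = 0x43.
P[2]: S = E(K, 0x57) = 0xE5; 0x7F ⊕ 0xE5 = 0x9A.
P[3]: S = E(K, 0xE5) = 0x73; 0x23 ⊕ 0x73 = 0x50.
P[4]: S = E(K, 0x73) = 0x01; 0x0E ⊕ 0x01 = 0x0F.
Blocks that differ from the original plaintext: P[1].

P[1] = 0x43, P[2] = 0x9A, P[3] = 0x50, P[4] = 0x0F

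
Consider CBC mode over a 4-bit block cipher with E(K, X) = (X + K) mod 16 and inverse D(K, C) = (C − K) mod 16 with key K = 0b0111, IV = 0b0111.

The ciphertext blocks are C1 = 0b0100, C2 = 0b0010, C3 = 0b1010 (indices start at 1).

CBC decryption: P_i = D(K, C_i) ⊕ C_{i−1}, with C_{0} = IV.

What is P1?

P1 = 0b1010

P1: D(K, 0b0100) = 0b1101; 0b1101 ⊕ 0b0111 = 0b1010.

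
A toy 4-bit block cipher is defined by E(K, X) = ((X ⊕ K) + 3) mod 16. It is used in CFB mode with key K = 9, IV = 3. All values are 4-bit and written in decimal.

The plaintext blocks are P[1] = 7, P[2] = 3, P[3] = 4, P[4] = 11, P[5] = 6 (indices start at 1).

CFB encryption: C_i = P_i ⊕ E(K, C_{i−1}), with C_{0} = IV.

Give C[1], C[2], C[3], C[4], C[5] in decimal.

C[1]: E(K, 3) = 13; 7 ⊕ 13 = 10.
C[2]: E(K, 10) = 6; 3 ⊕ 6 = 5.
C[3]: E(K, 5) = 15; 4 ⊕ 15 = 11.
C[4]: E(K, 11) = 5; 11 ⊕ 5 = 14.
C[5]: E(K, 14) = 10; 6 ⊕ 10 = 12.

C[1] = 10, C[2] = 5, C[3] = 11, C[4] = 14, C[5] = 12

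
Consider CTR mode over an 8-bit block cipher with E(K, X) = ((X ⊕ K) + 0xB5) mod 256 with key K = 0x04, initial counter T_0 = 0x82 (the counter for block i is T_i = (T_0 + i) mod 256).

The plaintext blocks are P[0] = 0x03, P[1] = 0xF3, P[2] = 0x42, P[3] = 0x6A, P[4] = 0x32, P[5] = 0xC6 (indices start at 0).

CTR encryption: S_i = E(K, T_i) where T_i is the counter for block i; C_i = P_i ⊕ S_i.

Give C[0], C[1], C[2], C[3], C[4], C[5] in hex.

C[0] = 0x38, C[1] = 0xCF, C[2] = 0x77, C[3] = 0x5C, C[4] = 0x05, C[5] = 0xFE

C[0]: T = 0x82, S = E(K, T) = 0x3B; 0x03 ⊕ 0x3B = 0x38.
C[1]: T = 0x83, S = E(K, T) = 0x3C; 0xF3 ⊕ 0x3C = 0xCF.
C[2]: T = 0x84, S = E(K, T) = 0x35; 0x42 ⊕ 0x35 = 0x77.
C[3]: T = 0x85, S = E(K, T) = 0x36; 0x6A ⊕ 0x36 = 0x5C.
C[4]: T = 0x86, S = E(K, T) = 0x37; 0x32 ⊕ 0x37 = 0x05.
C[5]: T = 0x87, S = E(K, T) = 0x38; 0xC6 ⊕ 0x38 = 0xFE.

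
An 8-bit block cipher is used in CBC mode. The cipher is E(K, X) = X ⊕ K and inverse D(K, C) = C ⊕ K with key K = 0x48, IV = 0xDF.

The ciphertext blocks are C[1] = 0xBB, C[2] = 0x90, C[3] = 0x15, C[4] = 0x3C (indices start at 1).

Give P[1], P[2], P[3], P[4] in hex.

CBC decryption: P_i = D(K, C_i) ⊕ C_{i−1}, with C_{0} = IV.
P[1]: D(K, 0xBB) = 0xF3; 0xF3 ⊕ 0xDF = 0x2C.
P[2]: D(K, 0x90) = 0xD8; 0xD8 ⊕ 0xBB = 0x63.
P[3]: D(K, 0x15) = 0x5D; 0x5D ⊕ 0x90 = 0xCD.
P[4]: D(K, 0x3C) = 0x74; 0x74 ⊕ 0x15 = 0x61.

P[1] = 0x2C, P[2] = 0x63, P[3] = 0xCD, P[4] = 0x61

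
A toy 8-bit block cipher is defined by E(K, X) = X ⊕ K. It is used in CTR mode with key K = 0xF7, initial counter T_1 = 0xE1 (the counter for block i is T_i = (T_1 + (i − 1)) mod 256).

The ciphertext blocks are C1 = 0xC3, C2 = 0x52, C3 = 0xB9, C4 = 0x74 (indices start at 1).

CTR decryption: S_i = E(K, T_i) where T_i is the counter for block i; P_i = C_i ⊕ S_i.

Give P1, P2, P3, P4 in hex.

P1 = 0xD5, P2 = 0x47, P3 = 0xAD, P4 = 0x67

P1: T = 0xE1, S = E(K, T) = 0x16; 0xC3 ⊕ 0x16 = 0xD5.
P2: T = 0xE2, S = E(K, T) = 0x15; 0x52 ⊕ 0x15 = 0x47.
P3: T = 0xE3, S = E(K, T) = 0x14; 0xB9 ⊕ 0x14 = 0xAD.
P4: T = 0xE4, S = E(K, T) = 0x13; 0x74 ⊕ 0x13 = 0x67.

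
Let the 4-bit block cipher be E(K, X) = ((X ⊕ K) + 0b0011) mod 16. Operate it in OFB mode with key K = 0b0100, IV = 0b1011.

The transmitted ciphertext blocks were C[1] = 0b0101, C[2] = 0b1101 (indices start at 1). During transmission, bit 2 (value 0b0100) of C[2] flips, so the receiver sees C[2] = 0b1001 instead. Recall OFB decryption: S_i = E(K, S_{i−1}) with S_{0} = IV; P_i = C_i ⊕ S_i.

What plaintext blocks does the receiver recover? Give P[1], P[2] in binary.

P[1] = 0b0111, P[2] = 0b0000

Only C[2] changed, to 0b1001. In OFB, a change in C_i flips the same bit in P_i only; the keystream is unaffected. Decrypting the received ciphertext:
P[1]: S = E(K, 0b1011) = 0b0010; 0b0101 ⊕ 0b0010 = 0b0111.
P[2]: S = E(K, 0b0010) = 0b1001; 0b1001 ⊕ 0b1001 = 0b0000.
Blocks that differ from the original plaintext: P[2].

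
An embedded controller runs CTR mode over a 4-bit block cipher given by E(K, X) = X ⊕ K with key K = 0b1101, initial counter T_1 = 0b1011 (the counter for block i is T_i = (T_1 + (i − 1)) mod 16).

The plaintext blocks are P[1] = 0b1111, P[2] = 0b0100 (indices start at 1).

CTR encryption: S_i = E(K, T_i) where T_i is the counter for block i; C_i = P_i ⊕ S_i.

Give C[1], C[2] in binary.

C[1]: T = 0b1011, S = E(K, T) = 0b0110; 0b1111 ⊕ 0b0110 = 0b1001.
C[2]: T = 0b1100, S = E(K, T) = 0b0001; 0b0100 ⊕ 0b0001 = 0b0101.

C[1] = 0b1001, C[2] = 0b0101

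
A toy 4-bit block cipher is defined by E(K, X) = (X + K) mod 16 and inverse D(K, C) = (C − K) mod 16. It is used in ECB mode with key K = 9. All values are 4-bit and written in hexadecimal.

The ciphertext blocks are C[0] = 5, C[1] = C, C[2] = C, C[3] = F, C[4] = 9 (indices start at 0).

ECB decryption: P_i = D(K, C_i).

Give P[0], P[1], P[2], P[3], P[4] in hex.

P[0]: D(K, 5) = C.
P[1]: D(K, C) = 3.
P[2]: D(K, C) = 3.
P[3]: D(K, F) = 6.
P[4]: D(K, 9) = 0.

P[0] = C, P[1] = 3, P[2] = 3, P[3] = 6, P[4] = 0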